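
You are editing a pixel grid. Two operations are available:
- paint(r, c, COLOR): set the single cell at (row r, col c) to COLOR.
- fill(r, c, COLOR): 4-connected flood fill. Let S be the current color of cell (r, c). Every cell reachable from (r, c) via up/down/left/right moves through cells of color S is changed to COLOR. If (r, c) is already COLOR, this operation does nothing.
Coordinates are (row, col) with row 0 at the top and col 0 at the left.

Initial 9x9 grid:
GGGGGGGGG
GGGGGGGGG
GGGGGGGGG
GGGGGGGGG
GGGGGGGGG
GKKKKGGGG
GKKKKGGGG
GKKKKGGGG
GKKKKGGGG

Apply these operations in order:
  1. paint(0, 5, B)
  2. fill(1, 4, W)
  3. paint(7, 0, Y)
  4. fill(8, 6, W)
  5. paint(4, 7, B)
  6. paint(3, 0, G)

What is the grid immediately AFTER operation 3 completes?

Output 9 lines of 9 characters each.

Answer: WWWWWBWWW
WWWWWWWWW
WWWWWWWWW
WWWWWWWWW
WWWWWWWWW
WKKKKWWWW
WKKKKWWWW
YKKKKWWWW
WKKKKWWWW

Derivation:
After op 1 paint(0,5,B):
GGGGGBGGG
GGGGGGGGG
GGGGGGGGG
GGGGGGGGG
GGGGGGGGG
GKKKKGGGG
GKKKKGGGG
GKKKKGGGG
GKKKKGGGG
After op 2 fill(1,4,W) [64 cells changed]:
WWWWWBWWW
WWWWWWWWW
WWWWWWWWW
WWWWWWWWW
WWWWWWWWW
WKKKKWWWW
WKKKKWWWW
WKKKKWWWW
WKKKKWWWW
After op 3 paint(7,0,Y):
WWWWWBWWW
WWWWWWWWW
WWWWWWWWW
WWWWWWWWW
WWWWWWWWW
WKKKKWWWW
WKKKKWWWW
YKKKKWWWW
WKKKKWWWW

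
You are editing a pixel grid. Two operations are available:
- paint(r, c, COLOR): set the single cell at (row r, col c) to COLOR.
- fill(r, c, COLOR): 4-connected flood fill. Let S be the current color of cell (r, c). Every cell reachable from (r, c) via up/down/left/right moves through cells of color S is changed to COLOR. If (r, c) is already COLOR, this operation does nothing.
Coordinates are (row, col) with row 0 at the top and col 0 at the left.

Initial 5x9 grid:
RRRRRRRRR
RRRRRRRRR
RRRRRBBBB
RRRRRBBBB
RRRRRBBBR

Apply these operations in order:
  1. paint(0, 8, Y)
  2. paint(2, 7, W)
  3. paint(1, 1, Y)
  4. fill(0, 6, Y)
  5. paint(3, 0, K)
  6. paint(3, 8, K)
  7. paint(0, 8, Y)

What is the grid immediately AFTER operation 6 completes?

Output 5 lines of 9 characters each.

After op 1 paint(0,8,Y):
RRRRRRRRY
RRRRRRRRR
RRRRRBBBB
RRRRRBBBB
RRRRRBBBR
After op 2 paint(2,7,W):
RRRRRRRRY
RRRRRRRRR
RRRRRBBWB
RRRRRBBBB
RRRRRBBBR
After op 3 paint(1,1,Y):
RRRRRRRRY
RYRRRRRRR
RRRRRBBWB
RRRRRBBBB
RRRRRBBBR
After op 4 fill(0,6,Y) [31 cells changed]:
YYYYYYYYY
YYYYYYYYY
YYYYYBBWB
YYYYYBBBB
YYYYYBBBR
After op 5 paint(3,0,K):
YYYYYYYYY
YYYYYYYYY
YYYYYBBWB
KYYYYBBBB
YYYYYBBBR
After op 6 paint(3,8,K):
YYYYYYYYY
YYYYYYYYY
YYYYYBBWB
KYYYYBBBK
YYYYYBBBR

Answer: YYYYYYYYY
YYYYYYYYY
YYYYYBBWB
KYYYYBBBK
YYYYYBBBR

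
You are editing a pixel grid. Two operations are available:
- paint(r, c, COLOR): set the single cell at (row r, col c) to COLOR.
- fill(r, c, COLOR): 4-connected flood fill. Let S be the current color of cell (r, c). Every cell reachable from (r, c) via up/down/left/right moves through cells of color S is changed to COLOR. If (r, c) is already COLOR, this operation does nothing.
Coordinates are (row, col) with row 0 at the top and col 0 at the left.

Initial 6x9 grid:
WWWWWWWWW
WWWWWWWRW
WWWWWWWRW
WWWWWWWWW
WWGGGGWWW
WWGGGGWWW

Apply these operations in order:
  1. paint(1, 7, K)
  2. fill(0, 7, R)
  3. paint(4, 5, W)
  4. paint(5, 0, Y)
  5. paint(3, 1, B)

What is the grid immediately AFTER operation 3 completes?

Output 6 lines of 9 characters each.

After op 1 paint(1,7,K):
WWWWWWWWW
WWWWWWWKW
WWWWWWWRW
WWWWWWWWW
WWGGGGWWW
WWGGGGWWW
After op 2 fill(0,7,R) [44 cells changed]:
RRRRRRRRR
RRRRRRRKR
RRRRRRRRR
RRRRRRRRR
RRGGGGRRR
RRGGGGRRR
After op 3 paint(4,5,W):
RRRRRRRRR
RRRRRRRKR
RRRRRRRRR
RRRRRRRRR
RRGGGWRRR
RRGGGGRRR

Answer: RRRRRRRRR
RRRRRRRKR
RRRRRRRRR
RRRRRRRRR
RRGGGWRRR
RRGGGGRRR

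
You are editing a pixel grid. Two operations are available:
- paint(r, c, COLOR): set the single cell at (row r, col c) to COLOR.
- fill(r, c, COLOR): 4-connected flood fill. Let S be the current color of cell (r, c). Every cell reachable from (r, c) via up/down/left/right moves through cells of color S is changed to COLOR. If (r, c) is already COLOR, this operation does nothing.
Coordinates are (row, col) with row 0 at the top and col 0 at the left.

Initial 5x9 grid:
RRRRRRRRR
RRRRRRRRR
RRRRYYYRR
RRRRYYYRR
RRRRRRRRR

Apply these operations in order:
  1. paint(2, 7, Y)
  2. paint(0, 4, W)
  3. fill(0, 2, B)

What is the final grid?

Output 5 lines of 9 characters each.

Answer: BBBBWBBBB
BBBBBBBBB
BBBBYYYYB
BBBBYYYBB
BBBBBBBBB

Derivation:
After op 1 paint(2,7,Y):
RRRRRRRRR
RRRRRRRRR
RRRRYYYYR
RRRRYYYRR
RRRRRRRRR
After op 2 paint(0,4,W):
RRRRWRRRR
RRRRRRRRR
RRRRYYYYR
RRRRYYYRR
RRRRRRRRR
After op 3 fill(0,2,B) [37 cells changed]:
BBBBWBBBB
BBBBBBBBB
BBBBYYYYB
BBBBYYYBB
BBBBBBBBB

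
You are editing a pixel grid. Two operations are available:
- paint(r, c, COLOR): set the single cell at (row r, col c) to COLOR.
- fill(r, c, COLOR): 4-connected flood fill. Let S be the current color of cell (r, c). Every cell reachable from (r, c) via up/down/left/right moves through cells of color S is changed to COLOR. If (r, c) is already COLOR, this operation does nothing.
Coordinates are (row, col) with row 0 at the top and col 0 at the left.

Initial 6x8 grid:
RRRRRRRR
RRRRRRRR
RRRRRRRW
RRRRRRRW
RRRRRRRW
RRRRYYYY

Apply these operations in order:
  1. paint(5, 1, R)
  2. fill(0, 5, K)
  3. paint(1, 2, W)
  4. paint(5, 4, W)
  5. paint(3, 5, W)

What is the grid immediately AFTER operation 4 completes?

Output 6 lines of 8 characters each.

After op 1 paint(5,1,R):
RRRRRRRR
RRRRRRRR
RRRRRRRW
RRRRRRRW
RRRRRRRW
RRRRYYYY
After op 2 fill(0,5,K) [41 cells changed]:
KKKKKKKK
KKKKKKKK
KKKKKKKW
KKKKKKKW
KKKKKKKW
KKKKYYYY
After op 3 paint(1,2,W):
KKKKKKKK
KKWKKKKK
KKKKKKKW
KKKKKKKW
KKKKKKKW
KKKKYYYY
After op 4 paint(5,4,W):
KKKKKKKK
KKWKKKKK
KKKKKKKW
KKKKKKKW
KKKKKKKW
KKKKWYYY

Answer: KKKKKKKK
KKWKKKKK
KKKKKKKW
KKKKKKKW
KKKKKKKW
KKKKWYYY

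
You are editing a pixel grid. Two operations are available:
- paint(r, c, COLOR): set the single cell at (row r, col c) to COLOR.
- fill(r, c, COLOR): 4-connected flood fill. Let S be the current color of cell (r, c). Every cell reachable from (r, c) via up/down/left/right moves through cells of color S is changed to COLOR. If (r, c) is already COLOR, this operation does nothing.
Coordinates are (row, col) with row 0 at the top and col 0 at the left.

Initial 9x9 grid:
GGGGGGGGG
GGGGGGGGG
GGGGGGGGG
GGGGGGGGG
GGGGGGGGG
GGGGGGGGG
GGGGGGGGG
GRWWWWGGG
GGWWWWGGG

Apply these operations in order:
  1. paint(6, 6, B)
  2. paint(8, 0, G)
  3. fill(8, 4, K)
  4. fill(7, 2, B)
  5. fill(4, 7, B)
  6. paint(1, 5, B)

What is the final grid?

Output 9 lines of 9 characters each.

Answer: BBBBBBBBB
BBBBBBBBB
BBBBBBBBB
BBBBBBBBB
BBBBBBBBB
BBBBBBBBB
BBBBBBBBB
BRBBBBBBB
BBBBBBBBB

Derivation:
After op 1 paint(6,6,B):
GGGGGGGGG
GGGGGGGGG
GGGGGGGGG
GGGGGGGGG
GGGGGGGGG
GGGGGGGGG
GGGGGGBGG
GRWWWWGGG
GGWWWWGGG
After op 2 paint(8,0,G):
GGGGGGGGG
GGGGGGGGG
GGGGGGGGG
GGGGGGGGG
GGGGGGGGG
GGGGGGGGG
GGGGGGBGG
GRWWWWGGG
GGWWWWGGG
After op 3 fill(8,4,K) [8 cells changed]:
GGGGGGGGG
GGGGGGGGG
GGGGGGGGG
GGGGGGGGG
GGGGGGGGG
GGGGGGGGG
GGGGGGBGG
GRKKKKGGG
GGKKKKGGG
After op 4 fill(7,2,B) [8 cells changed]:
GGGGGGGGG
GGGGGGGGG
GGGGGGGGG
GGGGGGGGG
GGGGGGGGG
GGGGGGGGG
GGGGGGBGG
GRBBBBGGG
GGBBBBGGG
After op 5 fill(4,7,B) [71 cells changed]:
BBBBBBBBB
BBBBBBBBB
BBBBBBBBB
BBBBBBBBB
BBBBBBBBB
BBBBBBBBB
BBBBBBBBB
BRBBBBBBB
BBBBBBBBB
After op 6 paint(1,5,B):
BBBBBBBBB
BBBBBBBBB
BBBBBBBBB
BBBBBBBBB
BBBBBBBBB
BBBBBBBBB
BBBBBBBBB
BRBBBBBBB
BBBBBBBBB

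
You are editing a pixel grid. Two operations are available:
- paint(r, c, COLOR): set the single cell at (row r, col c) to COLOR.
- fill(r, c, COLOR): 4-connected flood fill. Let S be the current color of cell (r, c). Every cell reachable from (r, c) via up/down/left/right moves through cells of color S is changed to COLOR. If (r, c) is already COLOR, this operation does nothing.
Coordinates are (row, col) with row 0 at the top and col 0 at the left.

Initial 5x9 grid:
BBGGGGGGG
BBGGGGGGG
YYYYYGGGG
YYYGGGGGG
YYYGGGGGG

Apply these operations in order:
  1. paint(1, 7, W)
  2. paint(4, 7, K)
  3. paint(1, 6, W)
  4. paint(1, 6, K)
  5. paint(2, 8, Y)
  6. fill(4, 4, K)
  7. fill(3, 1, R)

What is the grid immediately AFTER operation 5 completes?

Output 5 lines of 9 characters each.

After op 1 paint(1,7,W):
BBGGGGGGG
BBGGGGGWG
YYYYYGGGG
YYYGGGGGG
YYYGGGGGG
After op 2 paint(4,7,K):
BBGGGGGGG
BBGGGGGWG
YYYYYGGGG
YYYGGGGGG
YYYGGGGKG
After op 3 paint(1,6,W):
BBGGGGGGG
BBGGGGWWG
YYYYYGGGG
YYYGGGGGG
YYYGGGGKG
After op 4 paint(1,6,K):
BBGGGGGGG
BBGGGGKWG
YYYYYGGGG
YYYGGGGGG
YYYGGGGKG
After op 5 paint(2,8,Y):
BBGGGGGGG
BBGGGGKWG
YYYYYGGGY
YYYGGGGGG
YYYGGGGKG

Answer: BBGGGGGGG
BBGGGGKWG
YYYYYGGGY
YYYGGGGGG
YYYGGGGKG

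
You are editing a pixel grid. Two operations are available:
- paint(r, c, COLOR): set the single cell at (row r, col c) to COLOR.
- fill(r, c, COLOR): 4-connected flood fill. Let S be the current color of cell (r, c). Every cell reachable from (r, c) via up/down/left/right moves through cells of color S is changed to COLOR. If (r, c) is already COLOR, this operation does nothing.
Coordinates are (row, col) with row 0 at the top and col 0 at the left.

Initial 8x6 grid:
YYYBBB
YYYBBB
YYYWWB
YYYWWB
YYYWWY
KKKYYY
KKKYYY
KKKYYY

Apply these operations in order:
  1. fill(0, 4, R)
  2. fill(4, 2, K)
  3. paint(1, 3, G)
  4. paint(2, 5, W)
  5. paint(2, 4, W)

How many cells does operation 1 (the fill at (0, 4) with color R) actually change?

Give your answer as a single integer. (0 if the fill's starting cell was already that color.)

After op 1 fill(0,4,R) [8 cells changed]:
YYYRRR
YYYRRR
YYYWWR
YYYWWR
YYYWWY
KKKYYY
KKKYYY
KKKYYY

Answer: 8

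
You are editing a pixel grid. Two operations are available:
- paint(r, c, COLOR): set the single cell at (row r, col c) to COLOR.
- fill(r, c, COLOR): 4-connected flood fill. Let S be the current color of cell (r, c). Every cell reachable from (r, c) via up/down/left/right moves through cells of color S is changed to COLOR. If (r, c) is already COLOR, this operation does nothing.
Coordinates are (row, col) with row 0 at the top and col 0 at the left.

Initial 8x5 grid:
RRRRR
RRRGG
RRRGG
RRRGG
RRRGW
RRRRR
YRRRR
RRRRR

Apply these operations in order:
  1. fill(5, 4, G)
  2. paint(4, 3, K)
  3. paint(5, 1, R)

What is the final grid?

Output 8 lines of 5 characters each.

Answer: GGGGG
GGGGG
GGGGG
GGGGG
GGGKW
GRGGG
YGGGG
GGGGG

Derivation:
After op 1 fill(5,4,G) [31 cells changed]:
GGGGG
GGGGG
GGGGG
GGGGG
GGGGW
GGGGG
YGGGG
GGGGG
After op 2 paint(4,3,K):
GGGGG
GGGGG
GGGGG
GGGGG
GGGKW
GGGGG
YGGGG
GGGGG
After op 3 paint(5,1,R):
GGGGG
GGGGG
GGGGG
GGGGG
GGGKW
GRGGG
YGGGG
GGGGG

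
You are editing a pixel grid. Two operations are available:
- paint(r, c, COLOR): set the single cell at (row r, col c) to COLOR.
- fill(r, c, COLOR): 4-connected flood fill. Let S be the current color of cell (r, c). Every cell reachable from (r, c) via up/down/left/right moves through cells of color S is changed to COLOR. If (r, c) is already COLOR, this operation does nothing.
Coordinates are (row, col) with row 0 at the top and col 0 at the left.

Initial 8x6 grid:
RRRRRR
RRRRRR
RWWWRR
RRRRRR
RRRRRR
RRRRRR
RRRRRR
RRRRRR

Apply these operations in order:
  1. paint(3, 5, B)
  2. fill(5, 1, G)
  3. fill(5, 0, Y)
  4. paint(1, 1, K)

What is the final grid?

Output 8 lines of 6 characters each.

Answer: YYYYYY
YKYYYY
YWWWYY
YYYYYB
YYYYYY
YYYYYY
YYYYYY
YYYYYY

Derivation:
After op 1 paint(3,5,B):
RRRRRR
RRRRRR
RWWWRR
RRRRRB
RRRRRR
RRRRRR
RRRRRR
RRRRRR
After op 2 fill(5,1,G) [44 cells changed]:
GGGGGG
GGGGGG
GWWWGG
GGGGGB
GGGGGG
GGGGGG
GGGGGG
GGGGGG
After op 3 fill(5,0,Y) [44 cells changed]:
YYYYYY
YYYYYY
YWWWYY
YYYYYB
YYYYYY
YYYYYY
YYYYYY
YYYYYY
After op 4 paint(1,1,K):
YYYYYY
YKYYYY
YWWWYY
YYYYYB
YYYYYY
YYYYYY
YYYYYY
YYYYYY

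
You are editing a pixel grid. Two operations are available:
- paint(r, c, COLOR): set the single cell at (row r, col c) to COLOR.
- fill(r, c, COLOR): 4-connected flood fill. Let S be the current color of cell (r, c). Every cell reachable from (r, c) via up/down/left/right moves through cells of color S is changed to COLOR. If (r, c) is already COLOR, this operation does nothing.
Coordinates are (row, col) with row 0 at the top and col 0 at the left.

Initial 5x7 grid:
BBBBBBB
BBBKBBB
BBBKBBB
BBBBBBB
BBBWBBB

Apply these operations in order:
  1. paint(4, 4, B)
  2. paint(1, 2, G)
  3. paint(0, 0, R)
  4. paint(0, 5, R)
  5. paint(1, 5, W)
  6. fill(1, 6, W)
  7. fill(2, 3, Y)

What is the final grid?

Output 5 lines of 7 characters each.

After op 1 paint(4,4,B):
BBBBBBB
BBBKBBB
BBBKBBB
BBBBBBB
BBBWBBB
After op 2 paint(1,2,G):
BBBBBBB
BBGKBBB
BBBKBBB
BBBBBBB
BBBWBBB
After op 3 paint(0,0,R):
RBBBBBB
BBGKBBB
BBBKBBB
BBBBBBB
BBBWBBB
After op 4 paint(0,5,R):
RBBBBRB
BBGKBBB
BBBKBBB
BBBBBBB
BBBWBBB
After op 5 paint(1,5,W):
RBBBBRB
BBGKBWB
BBBKBBB
BBBBBBB
BBBWBBB
After op 6 fill(1,6,W) [28 cells changed]:
RWWWWRW
WWGKWWW
WWWKWWW
WWWWWWW
WWWWWWW
After op 7 fill(2,3,Y) [2 cells changed]:
RWWWWRW
WWGYWWW
WWWYWWW
WWWWWWW
WWWWWWW

Answer: RWWWWRW
WWGYWWW
WWWYWWW
WWWWWWW
WWWWWWW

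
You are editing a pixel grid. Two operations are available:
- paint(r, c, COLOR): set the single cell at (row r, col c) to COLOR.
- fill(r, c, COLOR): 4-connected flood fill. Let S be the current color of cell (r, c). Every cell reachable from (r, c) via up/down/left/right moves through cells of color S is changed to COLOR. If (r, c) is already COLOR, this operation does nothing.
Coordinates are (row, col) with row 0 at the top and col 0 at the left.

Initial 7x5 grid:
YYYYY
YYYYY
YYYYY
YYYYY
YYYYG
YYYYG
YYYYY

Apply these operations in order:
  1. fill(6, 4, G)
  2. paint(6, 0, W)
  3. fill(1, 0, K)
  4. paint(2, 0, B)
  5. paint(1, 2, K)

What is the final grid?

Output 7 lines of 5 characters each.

Answer: KKKKK
KKKKK
BKKKK
KKKKK
KKKKK
KKKKK
WKKKK

Derivation:
After op 1 fill(6,4,G) [33 cells changed]:
GGGGG
GGGGG
GGGGG
GGGGG
GGGGG
GGGGG
GGGGG
After op 2 paint(6,0,W):
GGGGG
GGGGG
GGGGG
GGGGG
GGGGG
GGGGG
WGGGG
After op 3 fill(1,0,K) [34 cells changed]:
KKKKK
KKKKK
KKKKK
KKKKK
KKKKK
KKKKK
WKKKK
After op 4 paint(2,0,B):
KKKKK
KKKKK
BKKKK
KKKKK
KKKKK
KKKKK
WKKKK
After op 5 paint(1,2,K):
KKKKK
KKKKK
BKKKK
KKKKK
KKKKK
KKKKK
WKKKK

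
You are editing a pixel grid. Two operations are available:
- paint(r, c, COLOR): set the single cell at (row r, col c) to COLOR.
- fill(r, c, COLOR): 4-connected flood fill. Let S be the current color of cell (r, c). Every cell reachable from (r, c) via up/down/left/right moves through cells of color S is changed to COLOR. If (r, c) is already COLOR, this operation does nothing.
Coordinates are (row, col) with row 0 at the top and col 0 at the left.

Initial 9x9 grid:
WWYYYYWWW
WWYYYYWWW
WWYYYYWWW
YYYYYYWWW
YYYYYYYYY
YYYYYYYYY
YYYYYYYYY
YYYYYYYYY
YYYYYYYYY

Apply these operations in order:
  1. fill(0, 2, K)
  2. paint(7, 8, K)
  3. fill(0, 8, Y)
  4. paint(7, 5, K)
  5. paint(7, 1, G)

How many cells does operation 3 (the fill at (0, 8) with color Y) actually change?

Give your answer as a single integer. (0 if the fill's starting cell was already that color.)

Answer: 12

Derivation:
After op 1 fill(0,2,K) [63 cells changed]:
WWKKKKWWW
WWKKKKWWW
WWKKKKWWW
KKKKKKWWW
KKKKKKKKK
KKKKKKKKK
KKKKKKKKK
KKKKKKKKK
KKKKKKKKK
After op 2 paint(7,8,K):
WWKKKKWWW
WWKKKKWWW
WWKKKKWWW
KKKKKKWWW
KKKKKKKKK
KKKKKKKKK
KKKKKKKKK
KKKKKKKKK
KKKKKKKKK
After op 3 fill(0,8,Y) [12 cells changed]:
WWKKKKYYY
WWKKKKYYY
WWKKKKYYY
KKKKKKYYY
KKKKKKKKK
KKKKKKKKK
KKKKKKKKK
KKKKKKKKK
KKKKKKKKK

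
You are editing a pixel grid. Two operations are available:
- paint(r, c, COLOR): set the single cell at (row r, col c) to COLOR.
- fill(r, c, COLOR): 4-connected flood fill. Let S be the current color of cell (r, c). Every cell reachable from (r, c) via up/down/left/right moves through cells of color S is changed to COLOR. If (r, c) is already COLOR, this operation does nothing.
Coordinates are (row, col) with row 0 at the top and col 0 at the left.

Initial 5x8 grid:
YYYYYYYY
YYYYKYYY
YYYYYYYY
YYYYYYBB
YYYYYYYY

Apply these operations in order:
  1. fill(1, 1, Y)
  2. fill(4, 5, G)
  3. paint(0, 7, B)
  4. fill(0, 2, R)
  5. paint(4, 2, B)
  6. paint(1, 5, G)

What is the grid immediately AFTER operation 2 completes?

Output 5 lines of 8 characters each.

After op 1 fill(1,1,Y) [0 cells changed]:
YYYYYYYY
YYYYKYYY
YYYYYYYY
YYYYYYBB
YYYYYYYY
After op 2 fill(4,5,G) [37 cells changed]:
GGGGGGGG
GGGGKGGG
GGGGGGGG
GGGGGGBB
GGGGGGGG

Answer: GGGGGGGG
GGGGKGGG
GGGGGGGG
GGGGGGBB
GGGGGGGG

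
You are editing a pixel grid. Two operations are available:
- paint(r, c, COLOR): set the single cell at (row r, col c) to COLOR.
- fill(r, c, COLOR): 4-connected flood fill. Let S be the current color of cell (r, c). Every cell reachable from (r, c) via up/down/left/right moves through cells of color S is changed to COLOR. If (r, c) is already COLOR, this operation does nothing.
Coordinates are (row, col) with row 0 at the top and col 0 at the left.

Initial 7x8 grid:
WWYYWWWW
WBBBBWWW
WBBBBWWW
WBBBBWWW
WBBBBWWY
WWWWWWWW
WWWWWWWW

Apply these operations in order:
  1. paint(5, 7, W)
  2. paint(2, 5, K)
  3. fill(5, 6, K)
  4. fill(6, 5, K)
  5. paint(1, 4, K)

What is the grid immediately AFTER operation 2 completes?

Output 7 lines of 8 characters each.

Answer: WWYYWWWW
WBBBBWWW
WBBBBKWW
WBBBBWWW
WBBBBWWY
WWWWWWWW
WWWWWWWW

Derivation:
After op 1 paint(5,7,W):
WWYYWWWW
WBBBBWWW
WBBBBWWW
WBBBBWWW
WBBBBWWY
WWWWWWWW
WWWWWWWW
After op 2 paint(2,5,K):
WWYYWWWW
WBBBBWWW
WBBBBKWW
WBBBBWWW
WBBBBWWY
WWWWWWWW
WWWWWWWW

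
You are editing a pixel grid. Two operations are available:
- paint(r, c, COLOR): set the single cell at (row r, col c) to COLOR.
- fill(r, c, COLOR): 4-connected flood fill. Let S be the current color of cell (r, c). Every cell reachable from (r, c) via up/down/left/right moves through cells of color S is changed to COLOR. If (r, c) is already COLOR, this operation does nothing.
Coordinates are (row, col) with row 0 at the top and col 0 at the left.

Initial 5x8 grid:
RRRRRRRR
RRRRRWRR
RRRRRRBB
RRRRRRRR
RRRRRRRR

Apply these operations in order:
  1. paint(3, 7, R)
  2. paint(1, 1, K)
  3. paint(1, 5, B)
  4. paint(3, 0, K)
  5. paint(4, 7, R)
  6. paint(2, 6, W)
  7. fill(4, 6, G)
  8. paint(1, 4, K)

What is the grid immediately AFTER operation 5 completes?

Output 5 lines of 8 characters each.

After op 1 paint(3,7,R):
RRRRRRRR
RRRRRWRR
RRRRRRBB
RRRRRRRR
RRRRRRRR
After op 2 paint(1,1,K):
RRRRRRRR
RKRRRWRR
RRRRRRBB
RRRRRRRR
RRRRRRRR
After op 3 paint(1,5,B):
RRRRRRRR
RKRRRBRR
RRRRRRBB
RRRRRRRR
RRRRRRRR
After op 4 paint(3,0,K):
RRRRRRRR
RKRRRBRR
RRRRRRBB
KRRRRRRR
RRRRRRRR
After op 5 paint(4,7,R):
RRRRRRRR
RKRRRBRR
RRRRRRBB
KRRRRRRR
RRRRRRRR

Answer: RRRRRRRR
RKRRRBRR
RRRRRRBB
KRRRRRRR
RRRRRRRR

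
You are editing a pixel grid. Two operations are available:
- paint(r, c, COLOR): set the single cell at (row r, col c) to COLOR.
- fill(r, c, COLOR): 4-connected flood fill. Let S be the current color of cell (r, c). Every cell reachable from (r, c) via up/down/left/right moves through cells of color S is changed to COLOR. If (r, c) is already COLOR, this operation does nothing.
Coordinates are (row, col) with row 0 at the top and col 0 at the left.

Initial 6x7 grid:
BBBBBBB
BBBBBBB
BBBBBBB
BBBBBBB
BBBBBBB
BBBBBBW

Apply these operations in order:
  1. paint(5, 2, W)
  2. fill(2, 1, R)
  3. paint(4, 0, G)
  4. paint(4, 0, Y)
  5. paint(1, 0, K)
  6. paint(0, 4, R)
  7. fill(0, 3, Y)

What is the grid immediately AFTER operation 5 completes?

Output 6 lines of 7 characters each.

Answer: RRRRRRR
KRRRRRR
RRRRRRR
RRRRRRR
YRRRRRR
RRWRRRW

Derivation:
After op 1 paint(5,2,W):
BBBBBBB
BBBBBBB
BBBBBBB
BBBBBBB
BBBBBBB
BBWBBBW
After op 2 fill(2,1,R) [40 cells changed]:
RRRRRRR
RRRRRRR
RRRRRRR
RRRRRRR
RRRRRRR
RRWRRRW
After op 3 paint(4,0,G):
RRRRRRR
RRRRRRR
RRRRRRR
RRRRRRR
GRRRRRR
RRWRRRW
After op 4 paint(4,0,Y):
RRRRRRR
RRRRRRR
RRRRRRR
RRRRRRR
YRRRRRR
RRWRRRW
After op 5 paint(1,0,K):
RRRRRRR
KRRRRRR
RRRRRRR
RRRRRRR
YRRRRRR
RRWRRRW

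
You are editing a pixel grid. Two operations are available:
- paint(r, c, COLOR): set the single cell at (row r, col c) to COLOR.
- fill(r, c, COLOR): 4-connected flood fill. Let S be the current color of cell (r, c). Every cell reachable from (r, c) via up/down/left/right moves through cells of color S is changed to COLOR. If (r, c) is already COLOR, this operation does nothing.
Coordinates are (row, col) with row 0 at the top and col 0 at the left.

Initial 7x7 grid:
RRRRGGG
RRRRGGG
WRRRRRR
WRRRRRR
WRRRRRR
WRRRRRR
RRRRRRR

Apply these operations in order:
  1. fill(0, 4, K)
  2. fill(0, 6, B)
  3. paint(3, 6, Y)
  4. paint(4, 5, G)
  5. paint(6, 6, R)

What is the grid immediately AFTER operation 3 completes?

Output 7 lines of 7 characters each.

Answer: RRRRBBB
RRRRBBB
WRRRRRR
WRRRRRY
WRRRRRR
WRRRRRR
RRRRRRR

Derivation:
After op 1 fill(0,4,K) [6 cells changed]:
RRRRKKK
RRRRKKK
WRRRRRR
WRRRRRR
WRRRRRR
WRRRRRR
RRRRRRR
After op 2 fill(0,6,B) [6 cells changed]:
RRRRBBB
RRRRBBB
WRRRRRR
WRRRRRR
WRRRRRR
WRRRRRR
RRRRRRR
After op 3 paint(3,6,Y):
RRRRBBB
RRRRBBB
WRRRRRR
WRRRRRY
WRRRRRR
WRRRRRR
RRRRRRR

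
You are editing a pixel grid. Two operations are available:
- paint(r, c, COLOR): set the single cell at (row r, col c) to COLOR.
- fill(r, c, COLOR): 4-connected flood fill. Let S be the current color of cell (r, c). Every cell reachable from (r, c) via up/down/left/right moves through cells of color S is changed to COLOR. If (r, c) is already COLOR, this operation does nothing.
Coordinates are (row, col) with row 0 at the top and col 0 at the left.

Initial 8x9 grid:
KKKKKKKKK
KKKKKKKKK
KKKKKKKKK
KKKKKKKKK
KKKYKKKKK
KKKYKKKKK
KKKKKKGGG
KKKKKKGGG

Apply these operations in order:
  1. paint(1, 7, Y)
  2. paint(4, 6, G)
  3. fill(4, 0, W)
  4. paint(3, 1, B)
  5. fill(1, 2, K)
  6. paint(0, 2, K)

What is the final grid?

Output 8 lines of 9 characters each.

Answer: KKKKKKKKK
KKKKKKKYK
KKKKKKKKK
KBKKKKKKK
KKKYKKGKK
KKKYKKKKK
KKKKKKGGG
KKKKKKGGG

Derivation:
After op 1 paint(1,7,Y):
KKKKKKKKK
KKKKKKKYK
KKKKKKKKK
KKKKKKKKK
KKKYKKKKK
KKKYKKKKK
KKKKKKGGG
KKKKKKGGG
After op 2 paint(4,6,G):
KKKKKKKKK
KKKKKKKYK
KKKKKKKKK
KKKKKKKKK
KKKYKKGKK
KKKYKKKKK
KKKKKKGGG
KKKKKKGGG
After op 3 fill(4,0,W) [62 cells changed]:
WWWWWWWWW
WWWWWWWYW
WWWWWWWWW
WWWWWWWWW
WWWYWWGWW
WWWYWWWWW
WWWWWWGGG
WWWWWWGGG
After op 4 paint(3,1,B):
WWWWWWWWW
WWWWWWWYW
WWWWWWWWW
WBWWWWWWW
WWWYWWGWW
WWWYWWWWW
WWWWWWGGG
WWWWWWGGG
After op 5 fill(1,2,K) [61 cells changed]:
KKKKKKKKK
KKKKKKKYK
KKKKKKKKK
KBKKKKKKK
KKKYKKGKK
KKKYKKKKK
KKKKKKGGG
KKKKKKGGG
After op 6 paint(0,2,K):
KKKKKKKKK
KKKKKKKYK
KKKKKKKKK
KBKKKKKKK
KKKYKKGKK
KKKYKKKKK
KKKKKKGGG
KKKKKKGGG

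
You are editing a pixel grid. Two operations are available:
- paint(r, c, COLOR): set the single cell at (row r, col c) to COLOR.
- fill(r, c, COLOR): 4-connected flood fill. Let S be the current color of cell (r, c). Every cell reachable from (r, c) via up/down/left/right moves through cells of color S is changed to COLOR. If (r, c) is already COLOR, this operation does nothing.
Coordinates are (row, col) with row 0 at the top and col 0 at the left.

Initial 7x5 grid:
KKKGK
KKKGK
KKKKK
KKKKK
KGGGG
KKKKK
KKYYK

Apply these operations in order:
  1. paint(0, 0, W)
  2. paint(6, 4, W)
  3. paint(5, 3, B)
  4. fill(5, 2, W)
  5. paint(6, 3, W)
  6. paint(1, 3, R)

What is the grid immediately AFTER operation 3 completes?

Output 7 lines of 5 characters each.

After op 1 paint(0,0,W):
WKKGK
KKKGK
KKKKK
KKKKK
KGGGG
KKKKK
KKYYK
After op 2 paint(6,4,W):
WKKGK
KKKGK
KKKKK
KKKKK
KGGGG
KKKKK
KKYYW
After op 3 paint(5,3,B):
WKKGK
KKKGK
KKKKK
KKKKK
KGGGG
KKKBK
KKYYW

Answer: WKKGK
KKKGK
KKKKK
KKKKK
KGGGG
KKKBK
KKYYW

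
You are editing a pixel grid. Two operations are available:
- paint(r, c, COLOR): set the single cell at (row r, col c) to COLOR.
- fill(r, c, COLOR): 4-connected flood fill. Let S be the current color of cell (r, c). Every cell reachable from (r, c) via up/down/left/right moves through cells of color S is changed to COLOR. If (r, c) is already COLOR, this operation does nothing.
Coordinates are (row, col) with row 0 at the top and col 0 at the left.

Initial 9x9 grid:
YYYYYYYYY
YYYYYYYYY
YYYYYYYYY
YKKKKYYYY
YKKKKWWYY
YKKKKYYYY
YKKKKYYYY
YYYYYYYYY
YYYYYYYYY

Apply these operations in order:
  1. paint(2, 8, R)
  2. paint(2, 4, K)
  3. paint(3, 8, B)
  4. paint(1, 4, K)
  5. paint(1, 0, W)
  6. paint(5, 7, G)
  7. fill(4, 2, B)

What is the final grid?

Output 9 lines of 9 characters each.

After op 1 paint(2,8,R):
YYYYYYYYY
YYYYYYYYY
YYYYYYYYR
YKKKKYYYY
YKKKKWWYY
YKKKKYYYY
YKKKKYYYY
YYYYYYYYY
YYYYYYYYY
After op 2 paint(2,4,K):
YYYYYYYYY
YYYYYYYYY
YYYYKYYYR
YKKKKYYYY
YKKKKWWYY
YKKKKYYYY
YKKKKYYYY
YYYYYYYYY
YYYYYYYYY
After op 3 paint(3,8,B):
YYYYYYYYY
YYYYYYYYY
YYYYKYYYR
YKKKKYYYB
YKKKKWWYY
YKKKKYYYY
YKKKKYYYY
YYYYYYYYY
YYYYYYYYY
After op 4 paint(1,4,K):
YYYYYYYYY
YYYYKYYYY
YYYYKYYYR
YKKKKYYYB
YKKKKWWYY
YKKKKYYYY
YKKKKYYYY
YYYYYYYYY
YYYYYYYYY
After op 5 paint(1,0,W):
YYYYYYYYY
WYYYKYYYY
YYYYKYYYR
YKKKKYYYB
YKKKKWWYY
YKKKKYYYY
YKKKKYYYY
YYYYYYYYY
YYYYYYYYY
After op 6 paint(5,7,G):
YYYYYYYYY
WYYYKYYYY
YYYYKYYYR
YKKKKYYYB
YKKKKWWYY
YKKKKYYGY
YKKKKYYYY
YYYYYYYYY
YYYYYYYYY
After op 7 fill(4,2,B) [18 cells changed]:
YYYYYYYYY
WYYYBYYYY
YYYYBYYYR
YBBBBYYYB
YBBBBWWYY
YBBBBYYGY
YBBBBYYYY
YYYYYYYYY
YYYYYYYYY

Answer: YYYYYYYYY
WYYYBYYYY
YYYYBYYYR
YBBBBYYYB
YBBBBWWYY
YBBBBYYGY
YBBBBYYYY
YYYYYYYYY
YYYYYYYYY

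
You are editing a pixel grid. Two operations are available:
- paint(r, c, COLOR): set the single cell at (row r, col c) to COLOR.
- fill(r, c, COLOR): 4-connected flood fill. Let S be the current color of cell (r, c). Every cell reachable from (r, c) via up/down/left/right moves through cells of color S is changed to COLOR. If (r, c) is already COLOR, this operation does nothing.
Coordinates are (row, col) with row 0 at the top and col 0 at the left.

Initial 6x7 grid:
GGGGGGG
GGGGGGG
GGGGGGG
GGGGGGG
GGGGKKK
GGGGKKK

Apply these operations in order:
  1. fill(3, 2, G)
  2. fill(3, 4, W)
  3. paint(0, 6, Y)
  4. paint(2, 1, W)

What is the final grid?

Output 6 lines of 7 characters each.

Answer: WWWWWWY
WWWWWWW
WWWWWWW
WWWWWWW
WWWWKKK
WWWWKKK

Derivation:
After op 1 fill(3,2,G) [0 cells changed]:
GGGGGGG
GGGGGGG
GGGGGGG
GGGGGGG
GGGGKKK
GGGGKKK
After op 2 fill(3,4,W) [36 cells changed]:
WWWWWWW
WWWWWWW
WWWWWWW
WWWWWWW
WWWWKKK
WWWWKKK
After op 3 paint(0,6,Y):
WWWWWWY
WWWWWWW
WWWWWWW
WWWWWWW
WWWWKKK
WWWWKKK
After op 4 paint(2,1,W):
WWWWWWY
WWWWWWW
WWWWWWW
WWWWWWW
WWWWKKK
WWWWKKK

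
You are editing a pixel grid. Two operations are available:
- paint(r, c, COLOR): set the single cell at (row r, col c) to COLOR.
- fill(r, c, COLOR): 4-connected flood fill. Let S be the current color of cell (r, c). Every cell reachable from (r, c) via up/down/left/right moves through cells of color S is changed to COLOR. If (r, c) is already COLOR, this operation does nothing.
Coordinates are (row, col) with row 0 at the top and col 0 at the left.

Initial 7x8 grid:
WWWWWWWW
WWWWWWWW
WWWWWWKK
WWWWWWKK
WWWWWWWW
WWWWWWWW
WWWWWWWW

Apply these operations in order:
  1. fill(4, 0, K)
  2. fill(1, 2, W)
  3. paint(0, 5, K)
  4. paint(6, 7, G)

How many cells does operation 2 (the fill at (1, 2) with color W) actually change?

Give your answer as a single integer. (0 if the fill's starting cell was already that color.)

After op 1 fill(4,0,K) [52 cells changed]:
KKKKKKKK
KKKKKKKK
KKKKKKKK
KKKKKKKK
KKKKKKKK
KKKKKKKK
KKKKKKKK
After op 2 fill(1,2,W) [56 cells changed]:
WWWWWWWW
WWWWWWWW
WWWWWWWW
WWWWWWWW
WWWWWWWW
WWWWWWWW
WWWWWWWW

Answer: 56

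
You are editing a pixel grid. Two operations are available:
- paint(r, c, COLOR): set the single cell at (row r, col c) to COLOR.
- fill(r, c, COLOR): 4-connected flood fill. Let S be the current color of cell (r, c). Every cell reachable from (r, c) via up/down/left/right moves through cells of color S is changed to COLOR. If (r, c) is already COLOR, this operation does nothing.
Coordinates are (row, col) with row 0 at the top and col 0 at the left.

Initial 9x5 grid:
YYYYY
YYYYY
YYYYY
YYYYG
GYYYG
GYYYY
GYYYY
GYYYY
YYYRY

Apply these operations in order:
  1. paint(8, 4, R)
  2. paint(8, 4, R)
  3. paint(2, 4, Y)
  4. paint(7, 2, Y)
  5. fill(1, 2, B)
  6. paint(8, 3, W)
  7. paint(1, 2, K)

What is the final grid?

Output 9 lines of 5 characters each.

After op 1 paint(8,4,R):
YYYYY
YYYYY
YYYYY
YYYYG
GYYYG
GYYYY
GYYYY
GYYYY
YYYRR
After op 2 paint(8,4,R):
YYYYY
YYYYY
YYYYY
YYYYG
GYYYG
GYYYY
GYYYY
GYYYY
YYYRR
After op 3 paint(2,4,Y):
YYYYY
YYYYY
YYYYY
YYYYG
GYYYG
GYYYY
GYYYY
GYYYY
YYYRR
After op 4 paint(7,2,Y):
YYYYY
YYYYY
YYYYY
YYYYG
GYYYG
GYYYY
GYYYY
GYYYY
YYYRR
After op 5 fill(1,2,B) [37 cells changed]:
BBBBB
BBBBB
BBBBB
BBBBG
GBBBG
GBBBB
GBBBB
GBBBB
BBBRR
After op 6 paint(8,3,W):
BBBBB
BBBBB
BBBBB
BBBBG
GBBBG
GBBBB
GBBBB
GBBBB
BBBWR
After op 7 paint(1,2,K):
BBBBB
BBKBB
BBBBB
BBBBG
GBBBG
GBBBB
GBBBB
GBBBB
BBBWR

Answer: BBBBB
BBKBB
BBBBB
BBBBG
GBBBG
GBBBB
GBBBB
GBBBB
BBBWR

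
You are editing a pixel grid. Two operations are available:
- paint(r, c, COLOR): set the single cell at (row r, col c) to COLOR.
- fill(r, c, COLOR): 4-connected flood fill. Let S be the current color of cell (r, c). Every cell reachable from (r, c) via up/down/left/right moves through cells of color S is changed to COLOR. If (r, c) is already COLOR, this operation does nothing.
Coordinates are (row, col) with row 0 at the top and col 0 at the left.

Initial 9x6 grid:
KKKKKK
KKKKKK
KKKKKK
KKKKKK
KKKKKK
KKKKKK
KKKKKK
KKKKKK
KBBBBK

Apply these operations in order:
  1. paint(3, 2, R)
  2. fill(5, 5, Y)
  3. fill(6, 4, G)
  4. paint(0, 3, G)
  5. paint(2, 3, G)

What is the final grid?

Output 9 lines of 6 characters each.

After op 1 paint(3,2,R):
KKKKKK
KKKKKK
KKKKKK
KKRKKK
KKKKKK
KKKKKK
KKKKKK
KKKKKK
KBBBBK
After op 2 fill(5,5,Y) [49 cells changed]:
YYYYYY
YYYYYY
YYYYYY
YYRYYY
YYYYYY
YYYYYY
YYYYYY
YYYYYY
YBBBBY
After op 3 fill(6,4,G) [49 cells changed]:
GGGGGG
GGGGGG
GGGGGG
GGRGGG
GGGGGG
GGGGGG
GGGGGG
GGGGGG
GBBBBG
After op 4 paint(0,3,G):
GGGGGG
GGGGGG
GGGGGG
GGRGGG
GGGGGG
GGGGGG
GGGGGG
GGGGGG
GBBBBG
After op 5 paint(2,3,G):
GGGGGG
GGGGGG
GGGGGG
GGRGGG
GGGGGG
GGGGGG
GGGGGG
GGGGGG
GBBBBG

Answer: GGGGGG
GGGGGG
GGGGGG
GGRGGG
GGGGGG
GGGGGG
GGGGGG
GGGGGG
GBBBBG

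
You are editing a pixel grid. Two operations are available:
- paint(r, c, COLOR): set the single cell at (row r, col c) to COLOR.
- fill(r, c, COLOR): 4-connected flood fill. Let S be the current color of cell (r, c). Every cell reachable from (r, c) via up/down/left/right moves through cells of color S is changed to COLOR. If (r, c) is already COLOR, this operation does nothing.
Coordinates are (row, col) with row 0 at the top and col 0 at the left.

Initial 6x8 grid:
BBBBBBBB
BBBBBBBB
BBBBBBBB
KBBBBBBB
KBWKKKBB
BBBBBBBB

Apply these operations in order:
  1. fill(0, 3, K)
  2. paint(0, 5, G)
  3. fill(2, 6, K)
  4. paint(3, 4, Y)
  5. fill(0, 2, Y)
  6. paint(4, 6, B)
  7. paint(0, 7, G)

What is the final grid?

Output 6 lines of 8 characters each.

Answer: YYYYYGYG
YYYYYYYY
YYYYYYYY
YYYYYYYY
YYWYYYBY
YYYYYYYY

Derivation:
After op 1 fill(0,3,K) [42 cells changed]:
KKKKKKKK
KKKKKKKK
KKKKKKKK
KKKKKKKK
KKWKKKKK
KKKKKKKK
After op 2 paint(0,5,G):
KKKKKGKK
KKKKKKKK
KKKKKKKK
KKKKKKKK
KKWKKKKK
KKKKKKKK
After op 3 fill(2,6,K) [0 cells changed]:
KKKKKGKK
KKKKKKKK
KKKKKKKK
KKKKKKKK
KKWKKKKK
KKKKKKKK
After op 4 paint(3,4,Y):
KKKKKGKK
KKKKKKKK
KKKKKKKK
KKKKYKKK
KKWKKKKK
KKKKKKKK
After op 5 fill(0,2,Y) [45 cells changed]:
YYYYYGYY
YYYYYYYY
YYYYYYYY
YYYYYYYY
YYWYYYYY
YYYYYYYY
After op 6 paint(4,6,B):
YYYYYGYY
YYYYYYYY
YYYYYYYY
YYYYYYYY
YYWYYYBY
YYYYYYYY
After op 7 paint(0,7,G):
YYYYYGYG
YYYYYYYY
YYYYYYYY
YYYYYYYY
YYWYYYBY
YYYYYYYY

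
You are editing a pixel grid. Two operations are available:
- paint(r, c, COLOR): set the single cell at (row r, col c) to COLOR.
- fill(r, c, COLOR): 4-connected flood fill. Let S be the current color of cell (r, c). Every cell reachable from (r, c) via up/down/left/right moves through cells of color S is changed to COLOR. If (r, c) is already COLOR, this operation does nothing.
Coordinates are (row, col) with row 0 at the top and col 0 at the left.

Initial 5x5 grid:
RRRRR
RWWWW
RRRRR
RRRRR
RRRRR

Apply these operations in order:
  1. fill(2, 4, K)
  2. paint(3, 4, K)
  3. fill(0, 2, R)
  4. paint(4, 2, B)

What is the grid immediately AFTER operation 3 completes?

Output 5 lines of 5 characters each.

Answer: RRRRR
RWWWW
RRRRR
RRRRR
RRRRR

Derivation:
After op 1 fill(2,4,K) [21 cells changed]:
KKKKK
KWWWW
KKKKK
KKKKK
KKKKK
After op 2 paint(3,4,K):
KKKKK
KWWWW
KKKKK
KKKKK
KKKKK
After op 3 fill(0,2,R) [21 cells changed]:
RRRRR
RWWWW
RRRRR
RRRRR
RRRRR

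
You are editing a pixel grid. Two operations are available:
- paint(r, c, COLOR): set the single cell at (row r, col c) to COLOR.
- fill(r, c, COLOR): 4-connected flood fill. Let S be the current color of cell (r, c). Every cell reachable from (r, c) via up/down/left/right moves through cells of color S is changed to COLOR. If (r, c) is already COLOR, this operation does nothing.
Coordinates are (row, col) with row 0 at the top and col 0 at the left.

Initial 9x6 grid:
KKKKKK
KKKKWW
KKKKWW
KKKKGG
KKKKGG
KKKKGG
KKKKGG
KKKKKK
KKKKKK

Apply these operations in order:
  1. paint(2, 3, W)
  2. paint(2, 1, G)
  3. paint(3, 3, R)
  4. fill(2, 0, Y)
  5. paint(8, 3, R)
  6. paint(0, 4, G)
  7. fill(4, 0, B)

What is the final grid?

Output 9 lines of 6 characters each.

After op 1 paint(2,3,W):
KKKKKK
KKKKWW
KKKWWW
KKKKGG
KKKKGG
KKKKGG
KKKKGG
KKKKKK
KKKKKK
After op 2 paint(2,1,G):
KKKKKK
KKKKWW
KGKWWW
KKKKGG
KKKKGG
KKKKGG
KKKKGG
KKKKKK
KKKKKK
After op 3 paint(3,3,R):
KKKKKK
KKKKWW
KGKWWW
KKKRGG
KKKKGG
KKKKGG
KKKKGG
KKKKKK
KKKKKK
After op 4 fill(2,0,Y) [39 cells changed]:
YYYYYY
YYYYWW
YGYWWW
YYYRGG
YYYYGG
YYYYGG
YYYYGG
YYYYYY
YYYYYY
After op 5 paint(8,3,R):
YYYYYY
YYYYWW
YGYWWW
YYYRGG
YYYYGG
YYYYGG
YYYYGG
YYYYYY
YYYRYY
After op 6 paint(0,4,G):
YYYYGY
YYYYWW
YGYWWW
YYYRGG
YYYYGG
YYYYGG
YYYYGG
YYYYYY
YYYRYY
After op 7 fill(4,0,B) [36 cells changed]:
BBBBGY
BBBBWW
BGBWWW
BBBRGG
BBBBGG
BBBBGG
BBBBGG
BBBBBB
BBBRBB

Answer: BBBBGY
BBBBWW
BGBWWW
BBBRGG
BBBBGG
BBBBGG
BBBBGG
BBBBBB
BBBRBB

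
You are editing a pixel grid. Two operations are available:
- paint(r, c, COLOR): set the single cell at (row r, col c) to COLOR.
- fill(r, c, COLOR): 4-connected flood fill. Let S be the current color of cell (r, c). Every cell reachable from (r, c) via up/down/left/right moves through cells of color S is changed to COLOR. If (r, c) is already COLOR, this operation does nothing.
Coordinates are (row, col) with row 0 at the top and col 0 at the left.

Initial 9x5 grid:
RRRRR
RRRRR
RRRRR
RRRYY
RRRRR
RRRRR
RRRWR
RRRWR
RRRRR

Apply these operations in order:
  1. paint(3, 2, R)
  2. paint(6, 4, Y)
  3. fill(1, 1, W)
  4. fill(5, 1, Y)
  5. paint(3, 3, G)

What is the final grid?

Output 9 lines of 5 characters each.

After op 1 paint(3,2,R):
RRRRR
RRRRR
RRRRR
RRRYY
RRRRR
RRRRR
RRRWR
RRRWR
RRRRR
After op 2 paint(6,4,Y):
RRRRR
RRRRR
RRRRR
RRRYY
RRRRR
RRRRR
RRRWY
RRRWR
RRRRR
After op 3 fill(1,1,W) [40 cells changed]:
WWWWW
WWWWW
WWWWW
WWWYY
WWWWW
WWWWW
WWWWY
WWWWW
WWWWW
After op 4 fill(5,1,Y) [42 cells changed]:
YYYYY
YYYYY
YYYYY
YYYYY
YYYYY
YYYYY
YYYYY
YYYYY
YYYYY
After op 5 paint(3,3,G):
YYYYY
YYYYY
YYYYY
YYYGY
YYYYY
YYYYY
YYYYY
YYYYY
YYYYY

Answer: YYYYY
YYYYY
YYYYY
YYYGY
YYYYY
YYYYY
YYYYY
YYYYY
YYYYY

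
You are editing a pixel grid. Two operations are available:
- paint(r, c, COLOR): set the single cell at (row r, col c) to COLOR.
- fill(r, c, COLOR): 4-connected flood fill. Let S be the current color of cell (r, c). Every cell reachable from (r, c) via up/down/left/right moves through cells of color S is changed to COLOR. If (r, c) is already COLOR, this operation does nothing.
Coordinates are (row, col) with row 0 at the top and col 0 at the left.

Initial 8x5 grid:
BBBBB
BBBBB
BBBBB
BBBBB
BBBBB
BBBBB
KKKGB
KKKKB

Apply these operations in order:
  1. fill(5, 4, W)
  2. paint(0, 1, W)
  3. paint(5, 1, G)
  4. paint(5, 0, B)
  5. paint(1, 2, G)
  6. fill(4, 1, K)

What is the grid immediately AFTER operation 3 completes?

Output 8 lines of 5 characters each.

Answer: WWWWW
WWWWW
WWWWW
WWWWW
WWWWW
WGWWW
KKKGW
KKKKW

Derivation:
After op 1 fill(5,4,W) [32 cells changed]:
WWWWW
WWWWW
WWWWW
WWWWW
WWWWW
WWWWW
KKKGW
KKKKW
After op 2 paint(0,1,W):
WWWWW
WWWWW
WWWWW
WWWWW
WWWWW
WWWWW
KKKGW
KKKKW
After op 3 paint(5,1,G):
WWWWW
WWWWW
WWWWW
WWWWW
WWWWW
WGWWW
KKKGW
KKKKW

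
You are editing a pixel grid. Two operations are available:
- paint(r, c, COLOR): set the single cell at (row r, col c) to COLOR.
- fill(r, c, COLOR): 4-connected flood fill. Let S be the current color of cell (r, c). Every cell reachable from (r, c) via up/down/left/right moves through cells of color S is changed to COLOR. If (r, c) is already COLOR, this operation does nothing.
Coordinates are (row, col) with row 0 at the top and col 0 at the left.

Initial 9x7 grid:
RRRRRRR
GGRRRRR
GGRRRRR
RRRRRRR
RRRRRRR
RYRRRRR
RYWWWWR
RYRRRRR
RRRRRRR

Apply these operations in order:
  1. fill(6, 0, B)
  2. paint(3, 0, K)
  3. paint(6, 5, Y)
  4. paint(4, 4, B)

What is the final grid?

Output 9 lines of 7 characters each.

Answer: BBBBBBB
GGBBBBB
GGBBBBB
KBBBBBB
BBBBBBB
BYBBBBB
BYWWWYB
BYBBBBB
BBBBBBB

Derivation:
After op 1 fill(6,0,B) [52 cells changed]:
BBBBBBB
GGBBBBB
GGBBBBB
BBBBBBB
BBBBBBB
BYBBBBB
BYWWWWB
BYBBBBB
BBBBBBB
After op 2 paint(3,0,K):
BBBBBBB
GGBBBBB
GGBBBBB
KBBBBBB
BBBBBBB
BYBBBBB
BYWWWWB
BYBBBBB
BBBBBBB
After op 3 paint(6,5,Y):
BBBBBBB
GGBBBBB
GGBBBBB
KBBBBBB
BBBBBBB
BYBBBBB
BYWWWYB
BYBBBBB
BBBBBBB
After op 4 paint(4,4,B):
BBBBBBB
GGBBBBB
GGBBBBB
KBBBBBB
BBBBBBB
BYBBBBB
BYWWWYB
BYBBBBB
BBBBBBB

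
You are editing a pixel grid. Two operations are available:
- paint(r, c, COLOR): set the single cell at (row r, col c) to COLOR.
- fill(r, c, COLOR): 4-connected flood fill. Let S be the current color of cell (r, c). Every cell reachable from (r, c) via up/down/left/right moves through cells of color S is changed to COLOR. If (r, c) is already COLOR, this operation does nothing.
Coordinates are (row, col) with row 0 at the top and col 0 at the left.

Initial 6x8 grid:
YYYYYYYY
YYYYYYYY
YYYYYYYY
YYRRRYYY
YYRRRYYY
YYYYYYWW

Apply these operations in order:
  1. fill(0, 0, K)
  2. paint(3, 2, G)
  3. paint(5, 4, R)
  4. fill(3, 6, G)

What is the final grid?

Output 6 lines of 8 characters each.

Answer: GGGGGGGG
GGGGGGGG
GGGGGGGG
GGGRRGGG
GGRRRGGG
GGGGRGWW

Derivation:
After op 1 fill(0,0,K) [40 cells changed]:
KKKKKKKK
KKKKKKKK
KKKKKKKK
KKRRRKKK
KKRRRKKK
KKKKKKWW
After op 2 paint(3,2,G):
KKKKKKKK
KKKKKKKK
KKKKKKKK
KKGRRKKK
KKRRRKKK
KKKKKKWW
After op 3 paint(5,4,R):
KKKKKKKK
KKKKKKKK
KKKKKKKK
KKGRRKKK
KKRRRKKK
KKKKRKWW
After op 4 fill(3,6,G) [39 cells changed]:
GGGGGGGG
GGGGGGGG
GGGGGGGG
GGGRRGGG
GGRRRGGG
GGGGRGWW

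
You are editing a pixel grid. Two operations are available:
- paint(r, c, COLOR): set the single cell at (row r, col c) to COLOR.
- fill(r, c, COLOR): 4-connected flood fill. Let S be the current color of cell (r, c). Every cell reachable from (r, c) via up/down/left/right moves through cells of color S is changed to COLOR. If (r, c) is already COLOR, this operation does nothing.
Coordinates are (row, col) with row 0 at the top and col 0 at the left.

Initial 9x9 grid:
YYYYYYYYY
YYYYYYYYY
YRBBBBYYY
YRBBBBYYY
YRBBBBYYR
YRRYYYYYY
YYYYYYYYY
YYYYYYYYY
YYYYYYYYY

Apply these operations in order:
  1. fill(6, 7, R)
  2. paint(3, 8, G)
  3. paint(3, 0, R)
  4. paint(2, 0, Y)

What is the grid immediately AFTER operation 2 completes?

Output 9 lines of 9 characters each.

After op 1 fill(6,7,R) [63 cells changed]:
RRRRRRRRR
RRRRRRRRR
RRBBBBRRR
RRBBBBRRR
RRBBBBRRR
RRRRRRRRR
RRRRRRRRR
RRRRRRRRR
RRRRRRRRR
After op 2 paint(3,8,G):
RRRRRRRRR
RRRRRRRRR
RRBBBBRRR
RRBBBBRRG
RRBBBBRRR
RRRRRRRRR
RRRRRRRRR
RRRRRRRRR
RRRRRRRRR

Answer: RRRRRRRRR
RRRRRRRRR
RRBBBBRRR
RRBBBBRRG
RRBBBBRRR
RRRRRRRRR
RRRRRRRRR
RRRRRRRRR
RRRRRRRRR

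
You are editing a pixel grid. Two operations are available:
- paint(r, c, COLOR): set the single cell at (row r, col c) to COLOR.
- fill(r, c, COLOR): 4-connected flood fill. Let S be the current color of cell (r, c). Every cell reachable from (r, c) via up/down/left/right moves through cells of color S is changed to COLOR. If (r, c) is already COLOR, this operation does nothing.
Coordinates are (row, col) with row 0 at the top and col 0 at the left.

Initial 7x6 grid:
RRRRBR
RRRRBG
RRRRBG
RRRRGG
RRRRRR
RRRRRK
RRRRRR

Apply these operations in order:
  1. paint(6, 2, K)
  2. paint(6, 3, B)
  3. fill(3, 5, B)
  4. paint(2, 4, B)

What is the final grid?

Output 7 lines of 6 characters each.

After op 1 paint(6,2,K):
RRRRBR
RRRRBG
RRRRBG
RRRRGG
RRRRRR
RRRRRK
RRKRRR
After op 2 paint(6,3,B):
RRRRBR
RRRRBG
RRRRBG
RRRRGG
RRRRRR
RRRRRK
RRKBRR
After op 3 fill(3,5,B) [4 cells changed]:
RRRRBR
RRRRBB
RRRRBB
RRRRBB
RRRRRR
RRRRRK
RRKBRR
After op 4 paint(2,4,B):
RRRRBR
RRRRBB
RRRRBB
RRRRBB
RRRRRR
RRRRRK
RRKBRR

Answer: RRRRBR
RRRRBB
RRRRBB
RRRRBB
RRRRRR
RRRRRK
RRKBRR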